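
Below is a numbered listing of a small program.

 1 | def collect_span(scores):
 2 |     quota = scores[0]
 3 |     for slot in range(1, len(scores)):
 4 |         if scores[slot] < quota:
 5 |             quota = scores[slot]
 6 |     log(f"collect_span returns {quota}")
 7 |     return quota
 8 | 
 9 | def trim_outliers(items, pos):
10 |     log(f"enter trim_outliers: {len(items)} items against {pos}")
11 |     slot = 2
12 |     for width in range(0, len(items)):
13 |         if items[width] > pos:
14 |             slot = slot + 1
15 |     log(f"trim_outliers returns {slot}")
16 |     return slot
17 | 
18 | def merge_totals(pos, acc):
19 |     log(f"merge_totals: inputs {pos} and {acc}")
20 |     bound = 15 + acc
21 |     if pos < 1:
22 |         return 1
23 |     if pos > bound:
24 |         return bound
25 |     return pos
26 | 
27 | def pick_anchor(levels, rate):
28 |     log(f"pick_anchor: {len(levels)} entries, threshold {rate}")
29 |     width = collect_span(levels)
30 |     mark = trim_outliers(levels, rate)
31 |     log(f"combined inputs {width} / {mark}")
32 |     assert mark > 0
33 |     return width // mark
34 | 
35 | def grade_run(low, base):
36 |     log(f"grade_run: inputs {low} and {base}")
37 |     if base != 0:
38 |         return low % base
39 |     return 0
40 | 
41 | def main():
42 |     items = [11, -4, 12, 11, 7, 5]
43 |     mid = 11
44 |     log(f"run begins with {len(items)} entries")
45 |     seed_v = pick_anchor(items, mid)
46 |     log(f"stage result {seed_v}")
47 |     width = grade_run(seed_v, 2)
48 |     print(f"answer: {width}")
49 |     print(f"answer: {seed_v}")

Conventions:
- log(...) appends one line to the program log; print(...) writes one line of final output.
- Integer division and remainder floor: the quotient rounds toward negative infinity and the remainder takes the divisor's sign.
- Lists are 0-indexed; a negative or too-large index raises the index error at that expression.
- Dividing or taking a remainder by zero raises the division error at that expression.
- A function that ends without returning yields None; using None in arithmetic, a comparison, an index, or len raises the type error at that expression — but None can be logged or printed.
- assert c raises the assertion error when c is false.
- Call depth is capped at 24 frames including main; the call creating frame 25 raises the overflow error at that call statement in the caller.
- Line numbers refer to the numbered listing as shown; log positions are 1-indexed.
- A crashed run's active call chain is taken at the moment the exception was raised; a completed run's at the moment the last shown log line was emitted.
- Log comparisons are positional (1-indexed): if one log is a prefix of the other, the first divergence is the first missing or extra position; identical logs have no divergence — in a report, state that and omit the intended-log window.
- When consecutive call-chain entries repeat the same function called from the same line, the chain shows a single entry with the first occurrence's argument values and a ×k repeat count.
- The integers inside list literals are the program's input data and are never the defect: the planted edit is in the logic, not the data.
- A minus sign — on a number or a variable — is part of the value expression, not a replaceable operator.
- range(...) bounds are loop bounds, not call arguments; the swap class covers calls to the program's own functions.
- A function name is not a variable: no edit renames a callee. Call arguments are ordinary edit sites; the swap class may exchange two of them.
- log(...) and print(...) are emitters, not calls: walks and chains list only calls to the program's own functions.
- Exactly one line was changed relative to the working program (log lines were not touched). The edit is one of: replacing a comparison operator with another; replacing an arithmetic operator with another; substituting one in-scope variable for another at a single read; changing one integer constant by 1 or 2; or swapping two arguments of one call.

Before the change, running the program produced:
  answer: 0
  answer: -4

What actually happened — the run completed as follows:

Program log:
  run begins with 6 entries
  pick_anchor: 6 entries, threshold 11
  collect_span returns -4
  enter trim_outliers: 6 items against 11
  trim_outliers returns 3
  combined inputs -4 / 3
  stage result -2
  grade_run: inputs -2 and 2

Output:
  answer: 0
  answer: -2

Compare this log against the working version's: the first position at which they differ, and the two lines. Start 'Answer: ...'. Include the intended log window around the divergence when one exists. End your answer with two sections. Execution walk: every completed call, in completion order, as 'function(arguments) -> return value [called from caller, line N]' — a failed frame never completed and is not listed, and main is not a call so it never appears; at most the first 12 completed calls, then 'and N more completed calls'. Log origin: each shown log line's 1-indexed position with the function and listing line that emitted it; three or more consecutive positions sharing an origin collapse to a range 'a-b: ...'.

Answer: position 5 — the shown line 'trim_outliers returns 3' should read 'trim_outliers returns 1'.
Intended log window:
  3: collect_span returns -4
  4: enter trim_outliers: 6 items against 11
  5: trim_outliers returns 1
  6: combined inputs -4 / 1
Execution walk:
  collect_span([11, -4, 12, 11, 7, 5]) -> -4  [called from pick_anchor, line 29]
  trim_outliers([11, -4, 12, 11, 7, 5], 11) -> 3  [called from pick_anchor, line 30]
  pick_anchor([11, -4, 12, 11, 7, 5], 11) -> -2  [called from main, line 45]
  grade_run(-2, 2) -> 0  [called from main, line 47]
Log line origins:
  1: logged in main at line 44
  2: logged in pick_anchor at line 28
  3: logged in collect_span at line 6
  4: logged in trim_outliers at line 10
  5: logged in trim_outliers at line 15
  6: logged in pick_anchor at line 31
  7: logged in main at line 46
  8: logged in grade_run at line 36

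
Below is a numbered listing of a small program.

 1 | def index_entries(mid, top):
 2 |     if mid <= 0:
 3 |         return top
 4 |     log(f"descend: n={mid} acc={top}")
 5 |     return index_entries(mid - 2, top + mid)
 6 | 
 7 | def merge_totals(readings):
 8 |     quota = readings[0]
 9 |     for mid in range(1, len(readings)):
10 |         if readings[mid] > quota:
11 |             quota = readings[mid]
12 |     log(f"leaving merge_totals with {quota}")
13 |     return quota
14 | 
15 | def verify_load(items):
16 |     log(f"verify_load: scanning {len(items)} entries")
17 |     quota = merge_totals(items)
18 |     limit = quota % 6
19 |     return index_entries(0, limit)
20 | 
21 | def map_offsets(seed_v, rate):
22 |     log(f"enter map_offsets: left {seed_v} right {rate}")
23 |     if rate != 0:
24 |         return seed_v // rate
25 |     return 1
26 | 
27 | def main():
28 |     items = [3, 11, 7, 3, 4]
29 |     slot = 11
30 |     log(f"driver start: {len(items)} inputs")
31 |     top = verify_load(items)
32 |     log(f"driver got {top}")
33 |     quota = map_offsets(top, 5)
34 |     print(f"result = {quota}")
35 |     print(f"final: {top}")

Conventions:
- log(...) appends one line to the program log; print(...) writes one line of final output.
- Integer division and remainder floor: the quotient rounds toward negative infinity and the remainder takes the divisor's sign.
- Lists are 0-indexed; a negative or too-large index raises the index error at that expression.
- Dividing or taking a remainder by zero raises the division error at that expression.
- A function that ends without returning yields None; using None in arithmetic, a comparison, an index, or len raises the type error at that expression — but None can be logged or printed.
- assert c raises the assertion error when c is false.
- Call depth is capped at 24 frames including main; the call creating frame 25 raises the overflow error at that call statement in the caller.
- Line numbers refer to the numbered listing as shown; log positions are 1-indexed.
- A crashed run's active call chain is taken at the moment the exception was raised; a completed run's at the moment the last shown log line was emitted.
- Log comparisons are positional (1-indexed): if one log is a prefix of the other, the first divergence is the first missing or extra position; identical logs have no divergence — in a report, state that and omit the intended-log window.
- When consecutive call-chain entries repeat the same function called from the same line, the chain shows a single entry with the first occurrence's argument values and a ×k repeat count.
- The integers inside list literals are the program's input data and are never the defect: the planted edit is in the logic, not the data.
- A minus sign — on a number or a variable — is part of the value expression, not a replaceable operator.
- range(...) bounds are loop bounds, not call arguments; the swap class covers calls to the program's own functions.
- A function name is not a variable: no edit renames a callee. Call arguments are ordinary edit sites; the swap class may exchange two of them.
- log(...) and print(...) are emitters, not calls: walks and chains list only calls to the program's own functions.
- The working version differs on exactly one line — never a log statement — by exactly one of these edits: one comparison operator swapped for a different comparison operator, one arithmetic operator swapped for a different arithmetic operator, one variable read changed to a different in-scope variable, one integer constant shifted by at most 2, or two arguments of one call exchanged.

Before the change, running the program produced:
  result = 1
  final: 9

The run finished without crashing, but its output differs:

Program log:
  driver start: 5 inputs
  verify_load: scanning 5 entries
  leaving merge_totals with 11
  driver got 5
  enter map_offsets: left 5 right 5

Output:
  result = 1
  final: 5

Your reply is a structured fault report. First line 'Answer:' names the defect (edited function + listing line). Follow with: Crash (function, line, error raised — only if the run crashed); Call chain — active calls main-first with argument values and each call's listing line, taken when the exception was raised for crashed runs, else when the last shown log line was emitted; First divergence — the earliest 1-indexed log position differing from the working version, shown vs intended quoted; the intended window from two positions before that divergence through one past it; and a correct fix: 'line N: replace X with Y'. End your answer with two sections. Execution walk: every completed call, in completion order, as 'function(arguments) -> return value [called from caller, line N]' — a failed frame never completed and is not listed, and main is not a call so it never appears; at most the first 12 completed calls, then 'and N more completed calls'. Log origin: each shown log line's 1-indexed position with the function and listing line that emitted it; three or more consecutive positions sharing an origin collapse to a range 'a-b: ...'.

Answer: the defect is in verify_load at line 19.
Key observation: Log line 4 is where behavior first shows: 'driver got 5' appears instead of 'descend: n=5 acc=0'.
Call chain: main -> map_offsets(5, 5) (called at line 33).
First divergence: position 4 — the shown line 'driver got 5' should read 'descend: n=5 acc=0'.
Intended log window:
  2: verify_load: scanning 5 entries
  3: leaving merge_totals with 11
  4: descend: n=5 acc=0
  5: descend: n=3 acc=5
Execution walk:
  merge_totals([3, 11, 7, 3, 4]) -> 11  [called from verify_load, line 17]
  index_entries(0, 5) -> 5  [called from verify_load, line 19]
  verify_load([3, 11, 7, 3, 4]) -> 5  [called from main, line 31]
  map_offsets(5, 5) -> 1  [called from main, line 33]
Log origins:
  1: logged in main at line 30
  2: logged in verify_load at line 16
  3: logged in merge_totals at line 12
  4: logged in main at line 32
  5: logged in map_offsets at line 22
A correct fix: line 19: replace `index_entries(0, limit)` with `index_entries(limit, 0)`.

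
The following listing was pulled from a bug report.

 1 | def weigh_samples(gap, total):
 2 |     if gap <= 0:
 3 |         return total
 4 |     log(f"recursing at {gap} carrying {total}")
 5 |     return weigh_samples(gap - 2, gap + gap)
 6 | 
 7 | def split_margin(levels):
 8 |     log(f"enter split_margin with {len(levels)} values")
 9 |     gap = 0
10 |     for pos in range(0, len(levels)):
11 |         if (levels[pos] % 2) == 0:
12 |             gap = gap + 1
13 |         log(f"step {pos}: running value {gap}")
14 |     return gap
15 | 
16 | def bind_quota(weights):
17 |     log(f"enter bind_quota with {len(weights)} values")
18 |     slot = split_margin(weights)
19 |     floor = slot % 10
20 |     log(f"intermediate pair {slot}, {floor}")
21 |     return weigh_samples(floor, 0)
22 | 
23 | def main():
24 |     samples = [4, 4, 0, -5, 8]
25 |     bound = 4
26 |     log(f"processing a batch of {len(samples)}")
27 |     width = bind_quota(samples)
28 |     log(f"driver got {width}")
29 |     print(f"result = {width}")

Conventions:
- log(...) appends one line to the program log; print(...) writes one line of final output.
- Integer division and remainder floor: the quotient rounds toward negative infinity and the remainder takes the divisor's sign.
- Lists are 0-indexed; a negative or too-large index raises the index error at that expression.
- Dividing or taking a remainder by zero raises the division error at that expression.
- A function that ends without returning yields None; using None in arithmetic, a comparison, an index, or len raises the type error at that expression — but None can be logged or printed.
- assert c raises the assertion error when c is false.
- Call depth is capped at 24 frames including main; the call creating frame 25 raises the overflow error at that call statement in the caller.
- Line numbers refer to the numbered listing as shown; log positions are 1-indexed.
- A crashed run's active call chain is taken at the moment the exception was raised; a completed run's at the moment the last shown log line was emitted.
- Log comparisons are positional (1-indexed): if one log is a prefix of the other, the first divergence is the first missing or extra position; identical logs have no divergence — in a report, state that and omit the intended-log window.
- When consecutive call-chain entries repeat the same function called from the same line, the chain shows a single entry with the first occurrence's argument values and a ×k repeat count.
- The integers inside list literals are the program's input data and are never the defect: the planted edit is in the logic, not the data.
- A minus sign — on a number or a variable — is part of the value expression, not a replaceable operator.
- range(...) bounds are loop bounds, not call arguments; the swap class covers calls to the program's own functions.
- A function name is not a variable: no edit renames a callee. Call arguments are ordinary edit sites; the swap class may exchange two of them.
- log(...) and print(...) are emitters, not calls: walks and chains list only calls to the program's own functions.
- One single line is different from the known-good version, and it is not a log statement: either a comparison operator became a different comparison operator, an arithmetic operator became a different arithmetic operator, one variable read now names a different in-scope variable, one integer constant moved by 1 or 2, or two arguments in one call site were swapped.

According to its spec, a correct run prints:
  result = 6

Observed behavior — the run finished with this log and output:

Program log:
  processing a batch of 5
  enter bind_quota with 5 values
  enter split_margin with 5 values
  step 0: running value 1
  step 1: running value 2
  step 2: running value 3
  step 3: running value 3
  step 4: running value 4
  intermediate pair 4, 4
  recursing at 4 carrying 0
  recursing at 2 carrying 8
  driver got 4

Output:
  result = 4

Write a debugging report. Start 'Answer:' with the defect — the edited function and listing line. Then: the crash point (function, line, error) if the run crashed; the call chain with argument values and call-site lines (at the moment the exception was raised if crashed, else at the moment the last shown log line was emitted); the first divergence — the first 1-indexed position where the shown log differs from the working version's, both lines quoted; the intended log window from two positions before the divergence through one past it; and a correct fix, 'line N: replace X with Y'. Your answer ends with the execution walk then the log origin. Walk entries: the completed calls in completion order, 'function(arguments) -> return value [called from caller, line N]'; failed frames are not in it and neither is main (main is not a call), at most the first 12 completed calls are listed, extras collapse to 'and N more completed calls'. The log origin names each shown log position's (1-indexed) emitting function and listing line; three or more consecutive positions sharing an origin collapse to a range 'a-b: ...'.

Answer: the defect is in weigh_samples at line 5.
Core observation: At log position 11 the runs split — shown 'recursing at 2 carrying 8', but the working version logs 'recursing at 2 carrying 4'.
Call chain: main.
First divergence: at position 11 the run shows 'recursing at 2 carrying 8' where the working version logs 'recursing at 2 carrying 4'.
Intended log window:
  9: intermediate pair 4, 4
  10: recursing at 4 carrying 0
  11: recursing at 2 carrying 4
  12: driver got 6
Execution walk:
  split_margin([4, 4, 0, -5, 8]) -> 4  [called from bind_quota, line 18]
  weigh_samples(0, 4) -> 4  [called from weigh_samples, line 5]
  weigh_samples(2, 8) -> 4  [called from weigh_samples, line 5]
  weigh_samples(4, 0) -> 4  [called from bind_quota, line 21]
  bind_quota([4, 4, 0, -5, 8]) -> 4  [called from main, line 27]
Log origins:
  1: emitted by main (line 26)
  2: emitted by bind_quota (line 17)
  3: emitted by split_margin (line 8)
  4-8: emitted by split_margin (line 13)
  9: emitted by bind_quota (line 20)
  10: emitted by weigh_samples (line 4)
  11: emitted by weigh_samples (line 4)
  12: emitted by main (line 28)
A correct fix: line 5: replace `gap + gap` with `total + gap`.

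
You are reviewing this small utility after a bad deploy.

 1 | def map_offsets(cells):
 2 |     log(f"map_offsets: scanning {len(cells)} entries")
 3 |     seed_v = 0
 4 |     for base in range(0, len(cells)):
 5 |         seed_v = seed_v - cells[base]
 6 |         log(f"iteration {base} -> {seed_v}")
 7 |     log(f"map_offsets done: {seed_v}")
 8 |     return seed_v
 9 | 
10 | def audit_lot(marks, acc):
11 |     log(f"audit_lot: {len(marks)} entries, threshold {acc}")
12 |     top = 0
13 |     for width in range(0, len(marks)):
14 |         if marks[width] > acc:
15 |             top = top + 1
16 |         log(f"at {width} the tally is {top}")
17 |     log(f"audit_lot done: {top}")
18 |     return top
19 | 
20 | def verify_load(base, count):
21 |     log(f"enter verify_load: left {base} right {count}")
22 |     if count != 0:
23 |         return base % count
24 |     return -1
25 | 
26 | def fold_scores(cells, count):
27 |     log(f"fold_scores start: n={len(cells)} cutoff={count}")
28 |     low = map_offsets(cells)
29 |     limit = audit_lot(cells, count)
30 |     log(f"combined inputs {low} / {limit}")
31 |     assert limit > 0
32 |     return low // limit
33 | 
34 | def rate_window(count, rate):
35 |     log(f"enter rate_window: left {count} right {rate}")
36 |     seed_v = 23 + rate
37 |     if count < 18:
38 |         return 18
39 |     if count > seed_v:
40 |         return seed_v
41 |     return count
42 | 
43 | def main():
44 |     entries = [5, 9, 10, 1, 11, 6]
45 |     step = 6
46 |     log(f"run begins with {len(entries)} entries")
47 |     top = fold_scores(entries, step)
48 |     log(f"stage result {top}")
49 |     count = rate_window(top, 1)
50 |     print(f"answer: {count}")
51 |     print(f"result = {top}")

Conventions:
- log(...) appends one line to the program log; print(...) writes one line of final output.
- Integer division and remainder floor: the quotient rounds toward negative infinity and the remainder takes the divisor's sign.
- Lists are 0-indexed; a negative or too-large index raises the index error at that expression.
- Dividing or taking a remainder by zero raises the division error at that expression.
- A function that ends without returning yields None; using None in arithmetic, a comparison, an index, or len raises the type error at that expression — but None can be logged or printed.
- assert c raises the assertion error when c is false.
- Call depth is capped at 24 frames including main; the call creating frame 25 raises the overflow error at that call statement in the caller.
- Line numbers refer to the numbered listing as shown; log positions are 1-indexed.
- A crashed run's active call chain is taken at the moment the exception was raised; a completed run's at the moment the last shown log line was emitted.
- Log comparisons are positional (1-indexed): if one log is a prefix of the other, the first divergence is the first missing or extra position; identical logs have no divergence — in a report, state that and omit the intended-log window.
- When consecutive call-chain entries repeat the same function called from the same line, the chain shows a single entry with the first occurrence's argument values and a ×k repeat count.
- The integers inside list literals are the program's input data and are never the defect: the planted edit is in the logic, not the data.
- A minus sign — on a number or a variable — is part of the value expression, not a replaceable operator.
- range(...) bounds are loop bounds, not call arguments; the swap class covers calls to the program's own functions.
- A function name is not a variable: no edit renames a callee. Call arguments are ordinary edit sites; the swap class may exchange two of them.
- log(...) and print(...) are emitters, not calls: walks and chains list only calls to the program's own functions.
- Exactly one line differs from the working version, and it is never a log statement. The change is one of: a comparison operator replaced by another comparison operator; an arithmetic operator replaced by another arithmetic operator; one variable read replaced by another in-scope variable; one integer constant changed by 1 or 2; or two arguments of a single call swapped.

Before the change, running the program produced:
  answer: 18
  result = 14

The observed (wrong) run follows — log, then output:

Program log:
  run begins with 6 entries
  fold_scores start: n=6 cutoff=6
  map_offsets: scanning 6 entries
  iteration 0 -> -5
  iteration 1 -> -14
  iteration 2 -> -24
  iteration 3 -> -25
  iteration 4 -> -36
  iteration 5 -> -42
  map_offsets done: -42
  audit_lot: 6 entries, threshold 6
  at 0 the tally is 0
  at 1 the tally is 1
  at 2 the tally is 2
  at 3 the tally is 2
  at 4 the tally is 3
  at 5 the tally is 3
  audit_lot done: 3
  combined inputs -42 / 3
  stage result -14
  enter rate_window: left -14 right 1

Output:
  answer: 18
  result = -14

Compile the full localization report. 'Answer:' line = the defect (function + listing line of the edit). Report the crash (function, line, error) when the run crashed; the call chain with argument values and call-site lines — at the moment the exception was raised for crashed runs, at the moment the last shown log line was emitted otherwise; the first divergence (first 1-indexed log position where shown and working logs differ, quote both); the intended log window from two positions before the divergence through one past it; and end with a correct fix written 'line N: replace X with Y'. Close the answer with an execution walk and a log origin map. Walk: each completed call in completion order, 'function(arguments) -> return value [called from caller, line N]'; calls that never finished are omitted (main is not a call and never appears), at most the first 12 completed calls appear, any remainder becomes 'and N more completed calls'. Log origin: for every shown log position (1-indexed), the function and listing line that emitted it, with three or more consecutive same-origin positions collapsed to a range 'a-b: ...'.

Answer: the defect is in map_offsets at line 5.
Key observation: The log first diverges at position 4: the faulty run prints 'iteration 0 -> -5' where the working version prints 'iteration 0 -> 5'.
Call chain: main -> rate_window(-14, 1) (called at line 49).
First divergence: at position 4 the run shows 'iteration 0 -> -5' where the working version logs 'iteration 0 -> 5'.
Intended log window:
  2: fold_scores start: n=6 cutoff=6
  3: map_offsets: scanning 6 entries
  4: iteration 0 -> 5
  5: iteration 1 -> 14
Execution walk:
  map_offsets([5, 9, 10, 1, 11, 6]) -> -42  [called from fold_scores, line 28]
  audit_lot([5, 9, 10, 1, 11, 6], 6) -> 3  [called from fold_scores, line 29]
  fold_scores([5, 9, 10, 1, 11, 6], 6) -> -14  [called from main, line 47]
  rate_window(-14, 1) -> 18  [called from main, line 49]
Origin of each log line:
  1: emitted by main (line 46)
  2: emitted by fold_scores (line 27)
  3: emitted by map_offsets (line 2)
  4-9: emitted by map_offsets (line 6)
  10: emitted by map_offsets (line 7)
  11: emitted by audit_lot (line 11)
  12-17: emitted by audit_lot (line 16)
  18: emitted by audit_lot (line 17)
  19: emitted by fold_scores (line 30)
  20: emitted by main (line 48)
  21: emitted by rate_window (line 35)
A correct fix: line 5: replace `-` with `+`.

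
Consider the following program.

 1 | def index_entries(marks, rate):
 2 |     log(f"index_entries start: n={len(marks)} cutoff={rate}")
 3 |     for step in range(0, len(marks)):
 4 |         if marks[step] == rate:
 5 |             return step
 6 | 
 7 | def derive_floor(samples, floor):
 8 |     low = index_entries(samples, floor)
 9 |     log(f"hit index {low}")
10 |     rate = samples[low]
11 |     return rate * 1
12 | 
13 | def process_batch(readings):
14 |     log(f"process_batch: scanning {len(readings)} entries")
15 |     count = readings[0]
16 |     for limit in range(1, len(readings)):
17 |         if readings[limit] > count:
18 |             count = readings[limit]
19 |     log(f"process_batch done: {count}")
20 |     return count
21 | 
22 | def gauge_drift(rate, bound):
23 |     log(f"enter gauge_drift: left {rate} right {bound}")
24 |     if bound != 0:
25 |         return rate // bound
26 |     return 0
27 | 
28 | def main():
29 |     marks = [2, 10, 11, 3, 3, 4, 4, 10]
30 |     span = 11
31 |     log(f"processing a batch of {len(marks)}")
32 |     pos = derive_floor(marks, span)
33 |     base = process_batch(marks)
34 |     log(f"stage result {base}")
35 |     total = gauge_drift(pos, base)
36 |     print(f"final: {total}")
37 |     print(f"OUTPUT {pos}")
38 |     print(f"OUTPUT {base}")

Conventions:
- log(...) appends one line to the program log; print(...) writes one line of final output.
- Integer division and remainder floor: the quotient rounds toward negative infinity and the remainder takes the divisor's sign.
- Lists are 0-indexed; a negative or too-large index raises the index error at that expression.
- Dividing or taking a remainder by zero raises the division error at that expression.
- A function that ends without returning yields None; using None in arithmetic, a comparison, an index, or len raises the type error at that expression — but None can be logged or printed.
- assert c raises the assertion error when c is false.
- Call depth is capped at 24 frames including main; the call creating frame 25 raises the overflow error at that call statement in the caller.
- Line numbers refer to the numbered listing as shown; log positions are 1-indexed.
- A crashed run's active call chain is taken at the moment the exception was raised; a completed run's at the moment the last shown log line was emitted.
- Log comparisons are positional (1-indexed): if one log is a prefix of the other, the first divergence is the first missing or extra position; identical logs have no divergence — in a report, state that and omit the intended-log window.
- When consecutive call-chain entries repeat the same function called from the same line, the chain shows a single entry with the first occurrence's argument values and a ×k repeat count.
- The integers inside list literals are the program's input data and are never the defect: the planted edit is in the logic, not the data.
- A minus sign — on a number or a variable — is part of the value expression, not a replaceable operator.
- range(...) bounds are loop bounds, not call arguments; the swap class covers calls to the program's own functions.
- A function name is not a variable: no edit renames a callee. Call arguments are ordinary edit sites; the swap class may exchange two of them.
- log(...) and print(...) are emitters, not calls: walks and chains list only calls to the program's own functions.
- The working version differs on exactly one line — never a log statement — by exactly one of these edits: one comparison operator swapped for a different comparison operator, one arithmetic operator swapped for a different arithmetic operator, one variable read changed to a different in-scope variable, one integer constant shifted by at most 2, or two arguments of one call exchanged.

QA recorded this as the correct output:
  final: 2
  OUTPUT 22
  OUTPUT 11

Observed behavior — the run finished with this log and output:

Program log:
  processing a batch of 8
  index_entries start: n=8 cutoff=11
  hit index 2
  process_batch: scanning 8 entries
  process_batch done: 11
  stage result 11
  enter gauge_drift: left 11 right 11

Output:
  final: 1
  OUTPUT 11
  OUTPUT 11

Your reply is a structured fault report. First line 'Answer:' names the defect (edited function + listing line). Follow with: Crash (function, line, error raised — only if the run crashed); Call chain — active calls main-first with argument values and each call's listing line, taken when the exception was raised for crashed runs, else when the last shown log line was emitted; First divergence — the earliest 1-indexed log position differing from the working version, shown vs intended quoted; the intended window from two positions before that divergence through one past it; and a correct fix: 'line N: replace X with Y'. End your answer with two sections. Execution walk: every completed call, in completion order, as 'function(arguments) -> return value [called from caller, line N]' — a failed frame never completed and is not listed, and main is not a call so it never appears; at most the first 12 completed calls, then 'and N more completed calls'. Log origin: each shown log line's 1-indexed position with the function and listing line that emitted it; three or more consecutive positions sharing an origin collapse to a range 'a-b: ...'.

Answer: the defect is in derive_floor at line 11.
Key observation: Log line 7 is where behavior first shows: 'enter gauge_drift: left 11 right 11' appears instead of 'enter gauge_drift: left 22 right 11'.
Call chain: main -> gauge_drift(11, 11) (called at line 35).
First divergence: position 7 — the shown line 'enter gauge_drift: left 11 right 11' should read 'enter gauge_drift: left 22 right 11'.
Intended log window:
  5: process_batch done: 11
  6: stage result 11
  7: enter gauge_drift: left 22 right 11
Execution walk:
  index_entries([2, 10, 11, 3, 3, 4, 4, 10], 11) -> 2  [called from derive_floor, line 8]
  derive_floor([2, 10, 11, 3, 3, 4, 4, 10], 11) -> 11  [called from main, line 32]
  process_batch([2, 10, 11, 3, 3, 4, 4, 10]) -> 11  [called from main, line 33]
  gauge_drift(11, 11) -> 1  [called from main, line 35]
Origin of each log line:
  1: logged in main at line 31
  2: logged in index_entries at line 2
  3: logged in derive_floor at line 9
  4: logged in process_batch at line 14
  5: logged in process_batch at line 19
  6: logged in main at line 34
  7: logged in gauge_drift at line 23
A correct fix: line 11: replace `1` with `2`.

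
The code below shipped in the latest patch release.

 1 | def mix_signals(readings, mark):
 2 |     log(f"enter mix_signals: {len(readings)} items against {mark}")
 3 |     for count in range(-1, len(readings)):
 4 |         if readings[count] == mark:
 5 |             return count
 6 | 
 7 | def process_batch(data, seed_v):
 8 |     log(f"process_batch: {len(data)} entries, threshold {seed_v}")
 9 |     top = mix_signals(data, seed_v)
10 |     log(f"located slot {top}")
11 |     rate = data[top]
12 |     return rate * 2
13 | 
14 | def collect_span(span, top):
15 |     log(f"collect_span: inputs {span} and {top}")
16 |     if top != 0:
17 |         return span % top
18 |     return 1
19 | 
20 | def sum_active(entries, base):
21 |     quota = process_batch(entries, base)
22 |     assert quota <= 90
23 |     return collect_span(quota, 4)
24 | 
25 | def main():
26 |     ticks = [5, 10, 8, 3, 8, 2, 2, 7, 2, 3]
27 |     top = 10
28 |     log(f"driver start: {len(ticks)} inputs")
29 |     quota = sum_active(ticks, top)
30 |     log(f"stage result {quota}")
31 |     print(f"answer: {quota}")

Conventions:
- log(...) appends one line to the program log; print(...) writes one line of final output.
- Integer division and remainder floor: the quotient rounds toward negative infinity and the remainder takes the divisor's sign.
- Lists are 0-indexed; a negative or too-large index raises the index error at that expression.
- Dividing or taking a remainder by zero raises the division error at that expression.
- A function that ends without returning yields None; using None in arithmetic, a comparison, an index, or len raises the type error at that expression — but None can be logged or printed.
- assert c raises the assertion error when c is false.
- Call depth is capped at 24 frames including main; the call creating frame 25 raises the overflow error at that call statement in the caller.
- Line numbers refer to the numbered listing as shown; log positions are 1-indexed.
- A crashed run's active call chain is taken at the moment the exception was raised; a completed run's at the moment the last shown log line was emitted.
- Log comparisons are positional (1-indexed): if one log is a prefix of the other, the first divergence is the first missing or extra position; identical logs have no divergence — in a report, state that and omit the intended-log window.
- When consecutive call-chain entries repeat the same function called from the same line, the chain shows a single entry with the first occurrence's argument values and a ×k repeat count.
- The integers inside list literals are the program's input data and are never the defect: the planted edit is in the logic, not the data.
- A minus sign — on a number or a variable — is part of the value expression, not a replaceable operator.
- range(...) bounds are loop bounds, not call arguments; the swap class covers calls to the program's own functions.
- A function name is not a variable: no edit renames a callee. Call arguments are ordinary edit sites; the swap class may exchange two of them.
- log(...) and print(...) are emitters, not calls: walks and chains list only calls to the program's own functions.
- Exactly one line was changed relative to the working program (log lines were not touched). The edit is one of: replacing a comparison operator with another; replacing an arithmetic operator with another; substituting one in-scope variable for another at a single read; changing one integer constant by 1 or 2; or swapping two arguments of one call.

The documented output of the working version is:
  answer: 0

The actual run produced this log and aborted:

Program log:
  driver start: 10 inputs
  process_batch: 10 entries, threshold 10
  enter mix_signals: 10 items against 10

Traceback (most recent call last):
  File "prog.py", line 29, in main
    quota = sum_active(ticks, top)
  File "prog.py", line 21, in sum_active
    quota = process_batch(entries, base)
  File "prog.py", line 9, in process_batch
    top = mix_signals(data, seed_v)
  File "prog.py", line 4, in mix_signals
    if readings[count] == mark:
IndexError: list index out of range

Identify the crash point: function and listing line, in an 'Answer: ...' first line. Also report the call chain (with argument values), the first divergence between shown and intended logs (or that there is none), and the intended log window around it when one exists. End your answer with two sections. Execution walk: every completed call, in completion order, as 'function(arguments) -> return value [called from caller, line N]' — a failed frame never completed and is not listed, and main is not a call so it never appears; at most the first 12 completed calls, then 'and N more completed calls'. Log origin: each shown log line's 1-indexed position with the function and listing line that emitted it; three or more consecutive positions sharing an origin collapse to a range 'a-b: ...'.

Answer: the error was raised in mix_signals, line 4.
Core observation: Only 3 log lines were emitted before the run died; the intended continuation was 'located slot 1'.
Call chain: main -> sum_active([5, 10, 8, 3, 8, 2, 2, 7, 2, 3], 10) (called at line 29) -> process_batch([5, 10, 8, 3, 8, 2, 2, 7, 2, 3], 10) (called at line 21) -> mix_signals([5, 10, 8, 3, 8, 2, 2, 7, 2, 3], 10) (called at line 9).
First divergence: position 4 (shown log ended at 3 lines; the working version continues: 'located slot 1').
Intended log window:
  2: process_batch: 10 entries, threshold 10
  3: enter mix_signals: 10 items against 10
  4: located slot 1
  5: collect_span: inputs 20 and 4
Execution walk:
  (no call completed)
Log line origins:
  1 — main, line 28
  2 — process_batch, line 8
  3 — mix_signals, line 2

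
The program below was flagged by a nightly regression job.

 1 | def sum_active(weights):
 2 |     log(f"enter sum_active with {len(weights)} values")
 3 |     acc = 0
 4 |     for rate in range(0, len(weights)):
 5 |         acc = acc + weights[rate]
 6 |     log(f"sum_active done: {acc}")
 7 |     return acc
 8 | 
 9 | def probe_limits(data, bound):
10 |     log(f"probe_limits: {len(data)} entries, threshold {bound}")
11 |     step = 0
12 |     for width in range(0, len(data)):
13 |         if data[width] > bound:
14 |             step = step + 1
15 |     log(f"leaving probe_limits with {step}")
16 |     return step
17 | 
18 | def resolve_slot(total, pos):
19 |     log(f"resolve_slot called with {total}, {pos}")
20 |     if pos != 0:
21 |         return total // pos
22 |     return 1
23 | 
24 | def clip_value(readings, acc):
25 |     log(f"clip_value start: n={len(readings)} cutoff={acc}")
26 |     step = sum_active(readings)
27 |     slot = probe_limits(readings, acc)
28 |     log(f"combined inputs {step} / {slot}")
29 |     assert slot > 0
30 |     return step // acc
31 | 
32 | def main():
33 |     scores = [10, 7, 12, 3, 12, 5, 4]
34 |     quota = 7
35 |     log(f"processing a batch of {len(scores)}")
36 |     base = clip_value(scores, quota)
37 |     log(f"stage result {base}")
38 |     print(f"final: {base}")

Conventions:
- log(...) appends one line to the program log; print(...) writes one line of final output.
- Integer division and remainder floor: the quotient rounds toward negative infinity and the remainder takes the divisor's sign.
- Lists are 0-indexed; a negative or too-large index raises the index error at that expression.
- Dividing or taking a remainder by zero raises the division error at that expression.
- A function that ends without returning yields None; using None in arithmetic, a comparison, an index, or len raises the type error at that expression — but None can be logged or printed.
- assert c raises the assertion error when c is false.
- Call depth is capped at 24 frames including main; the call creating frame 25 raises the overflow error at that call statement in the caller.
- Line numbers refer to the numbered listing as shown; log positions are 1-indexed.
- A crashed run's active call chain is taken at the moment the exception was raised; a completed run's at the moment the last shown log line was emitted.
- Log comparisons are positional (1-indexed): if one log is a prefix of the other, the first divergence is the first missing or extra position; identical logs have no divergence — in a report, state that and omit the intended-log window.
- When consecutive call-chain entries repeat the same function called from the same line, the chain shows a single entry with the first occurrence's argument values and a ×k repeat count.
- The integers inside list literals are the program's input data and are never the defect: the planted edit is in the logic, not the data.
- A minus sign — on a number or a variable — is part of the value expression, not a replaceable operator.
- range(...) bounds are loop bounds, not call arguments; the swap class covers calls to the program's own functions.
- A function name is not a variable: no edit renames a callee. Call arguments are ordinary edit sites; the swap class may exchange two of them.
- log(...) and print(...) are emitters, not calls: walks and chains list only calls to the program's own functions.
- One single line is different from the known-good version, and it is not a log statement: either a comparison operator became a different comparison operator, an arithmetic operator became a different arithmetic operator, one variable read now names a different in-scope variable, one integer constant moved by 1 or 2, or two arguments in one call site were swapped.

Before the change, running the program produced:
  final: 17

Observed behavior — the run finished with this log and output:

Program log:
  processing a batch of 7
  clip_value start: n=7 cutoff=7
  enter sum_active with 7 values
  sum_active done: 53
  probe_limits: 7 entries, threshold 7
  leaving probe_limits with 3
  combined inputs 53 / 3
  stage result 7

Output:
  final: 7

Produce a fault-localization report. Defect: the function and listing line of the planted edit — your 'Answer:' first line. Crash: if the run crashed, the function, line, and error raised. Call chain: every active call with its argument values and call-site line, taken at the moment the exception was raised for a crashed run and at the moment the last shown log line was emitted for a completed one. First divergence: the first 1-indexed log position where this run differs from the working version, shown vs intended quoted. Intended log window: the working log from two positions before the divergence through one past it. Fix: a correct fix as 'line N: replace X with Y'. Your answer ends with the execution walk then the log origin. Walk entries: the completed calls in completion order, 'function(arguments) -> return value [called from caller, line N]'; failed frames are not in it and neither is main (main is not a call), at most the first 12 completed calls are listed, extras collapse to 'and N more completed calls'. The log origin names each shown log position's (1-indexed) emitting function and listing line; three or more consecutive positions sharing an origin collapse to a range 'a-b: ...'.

Answer: the defect is in clip_value at line 30.
Key observation: The log first diverges at position 8: the faulty run prints 'stage result 7' where the working version prints 'stage result 17'.
Call chain: main.
First divergence: position 8; shown 'stage result 7' vs intended 'stage result 17'.
Intended log window:
  6: leaving probe_limits with 3
  7: combined inputs 53 / 3
  8: stage result 17
Execution walk:
  sum_active([10, 7, 12, 3, 12, 5, 4]) -> 53  [called from clip_value, line 26]
  probe_limits([10, 7, 12, 3, 12, 5, 4], 7) -> 3  [called from clip_value, line 27]
  clip_value([10, 7, 12, 3, 12, 5, 4], 7) -> 7  [called from main, line 36]
Log origin:
  1: logged in main at line 35
  2: logged in clip_value at line 25
  3: logged in sum_active at line 2
  4: logged in sum_active at line 6
  5: logged in probe_limits at line 10
  6: logged in probe_limits at line 15
  7: logged in clip_value at line 28
  8: logged in main at line 37
A correct fix: line 30: replace `acc` with `slot`.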